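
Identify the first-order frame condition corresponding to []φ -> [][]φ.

Suppose □φ→□□φ is valid. Take Rxy, Ryz and set V(φ)={w : Rxw}. Then □φ at x, so □□φ at x, so □φ at y, so φ at z, i.e. Rxz.
Conversely, any frame satisfying forall x forall y forall z (Rxy & Ryz -> Rxz) validates the schema.
Frame condition: forall x forall y forall z (Rxy & Ryz -> Rxz).

Transitivity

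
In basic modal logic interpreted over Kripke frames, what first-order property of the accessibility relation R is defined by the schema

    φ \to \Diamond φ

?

reflexivity

Equivalently (dual form): □φ → φ.
Suppose □φ→φ is valid. At any x set V(φ)={w : Rxw}. Then □φ holds at x, so φ holds at x, i.e. Rxx.
The converse is a direct semantic check.
So the correspondent is reflexivity.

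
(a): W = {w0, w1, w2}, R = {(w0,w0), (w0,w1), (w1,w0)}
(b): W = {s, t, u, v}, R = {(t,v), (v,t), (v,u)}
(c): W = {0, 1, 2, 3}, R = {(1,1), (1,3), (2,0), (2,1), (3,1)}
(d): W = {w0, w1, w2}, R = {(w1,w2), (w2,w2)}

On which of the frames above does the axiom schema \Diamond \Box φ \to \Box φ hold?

This is the axiom for the Euclidean property; its first-order frame correspondent is \forall x \forall y \forall z (Rxy \wedge Rxz \to Ryz).
(a): fails — Rw0w1 and Rw0w1 but not Rw1w1.
(b): fails — Rtv and Rtv but not Rvv.
(c): fails — R13 and R13 but not R33.
(d): condition met.

(d)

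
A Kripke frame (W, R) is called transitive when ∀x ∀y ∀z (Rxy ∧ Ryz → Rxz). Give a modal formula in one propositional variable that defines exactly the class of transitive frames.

This is transitivity; the standard corresponding axiom is 4: □p → □□p.
Suppose □p→□□p is valid. Take Rxy, Ryz and set V(p)={w : Rxw}. Then □p at x, so □□p at x, so □p at y, so p at z, i.e. Rxz.

□p → □□p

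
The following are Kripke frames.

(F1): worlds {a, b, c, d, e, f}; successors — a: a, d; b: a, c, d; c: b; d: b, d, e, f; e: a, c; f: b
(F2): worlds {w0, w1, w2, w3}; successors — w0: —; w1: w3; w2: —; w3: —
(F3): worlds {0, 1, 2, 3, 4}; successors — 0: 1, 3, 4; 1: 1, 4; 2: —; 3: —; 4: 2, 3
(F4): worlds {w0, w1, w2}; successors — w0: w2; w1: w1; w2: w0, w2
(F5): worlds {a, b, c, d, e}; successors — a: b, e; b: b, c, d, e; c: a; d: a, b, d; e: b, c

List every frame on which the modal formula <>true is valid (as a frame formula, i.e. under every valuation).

(F1), (F4), (F5)

The schema corresponds to seriality: forall x exists y Rxy.
(F1): ✓.
(F2): fails — world w0 has no successor.
(F3): fails — world 2 has no successor.
(F4): ✓.
(F5): ✓.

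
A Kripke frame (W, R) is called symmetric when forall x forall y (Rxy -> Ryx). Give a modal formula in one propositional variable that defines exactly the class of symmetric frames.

q → □◇q

A defining formula is q → □◇q (the B axiom).
Suppose q→□◇q is valid. Take Rxy and set V(q)={x}. Then q at x, so □◇q at x, so ◇q at y, so some z with Ryz has q; z=x, i.e. Ryx.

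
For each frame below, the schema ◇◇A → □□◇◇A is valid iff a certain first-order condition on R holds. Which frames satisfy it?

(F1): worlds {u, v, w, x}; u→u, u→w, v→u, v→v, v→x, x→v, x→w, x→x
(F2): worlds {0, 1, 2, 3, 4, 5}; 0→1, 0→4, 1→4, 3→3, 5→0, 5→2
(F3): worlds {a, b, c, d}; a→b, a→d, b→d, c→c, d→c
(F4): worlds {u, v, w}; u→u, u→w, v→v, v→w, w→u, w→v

(F4)

This is the axiom for a generalized confluence (Geach) condition; its first-order frame correspondent is ∀x ∀y ∀z ((xR²y ∧ xR²z) → ∃w (y = w ∧ zR²w)).
(F1): fails — uR²u, uR²w but no t with u=t and wR²t.
(F2): fails — 0R²4, 0R²4 but no w with 4=w and 4R²w.
(F3): fails — aR²d, aR²c but no w with d=w and cR²w.
(F4): condition met.
Valid on: (F4).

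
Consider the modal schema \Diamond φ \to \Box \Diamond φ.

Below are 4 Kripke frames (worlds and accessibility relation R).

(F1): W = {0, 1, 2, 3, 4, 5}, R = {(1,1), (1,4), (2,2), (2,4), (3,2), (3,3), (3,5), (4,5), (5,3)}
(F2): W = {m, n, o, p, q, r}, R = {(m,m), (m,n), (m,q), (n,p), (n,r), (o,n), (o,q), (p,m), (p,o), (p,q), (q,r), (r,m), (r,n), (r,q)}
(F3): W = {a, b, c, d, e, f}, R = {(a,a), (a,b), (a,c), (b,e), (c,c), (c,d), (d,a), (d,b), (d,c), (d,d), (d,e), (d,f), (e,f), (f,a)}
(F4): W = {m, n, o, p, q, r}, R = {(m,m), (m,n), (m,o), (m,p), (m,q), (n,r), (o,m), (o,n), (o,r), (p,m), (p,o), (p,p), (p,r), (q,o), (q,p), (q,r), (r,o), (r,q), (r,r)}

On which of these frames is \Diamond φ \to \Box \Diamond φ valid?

none

The schema corresponds to the Euclidean property: \forall x \forall y \forall z (Rxy \wedge Rxz \to Ryz).
(F1): fails — R14 and R11 but not R41.
(F2): fails — Rmq and Rmm but not Rqm.
(F3): fails — Rab and Rab but not Rbb.
(F4): fails — Rmn and Rmm but not Rnm.
Valid on no frame.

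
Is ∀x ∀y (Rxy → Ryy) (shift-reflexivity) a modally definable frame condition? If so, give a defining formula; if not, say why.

Yes, by □(□r → r)

The condition is shift-reflexivity. A defining modal formula is □(□r → r).
Suppose □(□r→r) is valid. Take Rxy and set V(r)={w : Ryw}. Then at y, □r holds; since □(□r→r) at x, □r→r at y, so r at y, i.e. Ryy.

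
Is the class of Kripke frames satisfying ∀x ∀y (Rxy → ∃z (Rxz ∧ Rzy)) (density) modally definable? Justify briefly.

Yes, by □□r → □r

This is a Sahlqvist condition; the C4 axiom □□r → □r defines it.
Suppose □□r→□r is valid. Take Rxy and set V(r)={w : xR²w}. Then □□r at x, so □r at x, so r at y, i.e. ∃z(Rxz∧Rzy).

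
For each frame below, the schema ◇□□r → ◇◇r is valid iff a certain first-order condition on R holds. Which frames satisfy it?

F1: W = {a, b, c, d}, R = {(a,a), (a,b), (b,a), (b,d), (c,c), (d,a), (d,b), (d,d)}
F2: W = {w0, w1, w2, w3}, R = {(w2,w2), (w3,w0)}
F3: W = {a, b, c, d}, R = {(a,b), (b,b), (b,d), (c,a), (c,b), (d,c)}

The schema corresponds to a generalized confluence (Geach) condition: ∀x ∀y (xRy → ∃w (yR²w ∧ xR²w)).
F1: ✓.
F2: fails — w3Rw0 but no w with w0R²w and w3R²w.
F3: ✓.
Valid on: F1, F3.

F1, F3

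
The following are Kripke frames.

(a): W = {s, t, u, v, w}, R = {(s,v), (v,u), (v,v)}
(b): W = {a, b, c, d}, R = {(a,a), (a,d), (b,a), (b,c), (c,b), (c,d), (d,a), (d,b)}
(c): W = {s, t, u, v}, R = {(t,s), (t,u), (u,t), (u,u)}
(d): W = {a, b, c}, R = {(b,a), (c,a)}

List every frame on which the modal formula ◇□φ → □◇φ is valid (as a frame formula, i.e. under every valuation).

(b)

This is the axiom for convergence; its first-order frame correspondent is ∀x ∀y ∀z (Rxy ∧ Rxz → ∃w (Ryw ∧ Rzw)).
(a): fails — Rvu and Rvu but u and u have no common successor.
(b): condition met.
(c): fails — Rtu and Rts but u and s have no common successor.
(d): fails — Rba and Rba but a and a have no common successor.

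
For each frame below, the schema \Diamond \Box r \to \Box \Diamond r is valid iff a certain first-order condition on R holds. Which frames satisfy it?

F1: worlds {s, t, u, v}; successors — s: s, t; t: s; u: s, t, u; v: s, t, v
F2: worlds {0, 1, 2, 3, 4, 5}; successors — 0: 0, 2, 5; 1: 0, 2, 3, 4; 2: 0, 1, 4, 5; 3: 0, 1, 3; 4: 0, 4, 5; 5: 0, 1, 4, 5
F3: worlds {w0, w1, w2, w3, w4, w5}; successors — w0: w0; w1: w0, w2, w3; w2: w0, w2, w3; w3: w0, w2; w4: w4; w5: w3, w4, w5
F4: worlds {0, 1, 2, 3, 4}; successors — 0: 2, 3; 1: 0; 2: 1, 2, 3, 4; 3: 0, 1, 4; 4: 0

F1, F2

This is the axiom for convergence; its first-order frame correspondent is \forall x \forall y \forall z (Rxy \wedge Rxz \to \exists w (Ryw \wedge Rzw)).
F1: condition met.
F2: condition met.
F3: fails — Rw5w5 and Rw5w3 but w5 and w3 have no common successor.
F4: fails — R22 and R21 but 2 and 1 have no common successor.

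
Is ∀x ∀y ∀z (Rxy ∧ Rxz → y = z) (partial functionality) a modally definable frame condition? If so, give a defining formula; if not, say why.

Yes, by ◇q → □q

Yes: it is partial functionality, defined by the CD schema ◇q → □q.
Suppose ◇q→□q is valid. Take Rxy, Rxz and set V(q)={y}. Then ◇q at x, so □q at x, so q at z, i.e. z=y.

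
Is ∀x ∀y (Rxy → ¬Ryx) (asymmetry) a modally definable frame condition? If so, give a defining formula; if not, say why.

If a class were modally definable it would be closed under surjective bounded morphisms (Goldblatt–Thomason).
The 3-cycle (worlds a,b,c with a→b→c→a) is asymmetric. Mapping every world to a single reflexive point • is a surjective bounded morphism, and the reflexive point is not asymmetric (R•• but asymmetry requires ¬R••).
So the class is not modally definable.

Not definable by any modal formula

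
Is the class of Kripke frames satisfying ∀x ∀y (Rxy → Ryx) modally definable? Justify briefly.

Yes, by p → □◇p

This is a Sahlqvist condition; the B axiom p → □◇p defines it.
Suppose p→□◇p is valid. Take Rxy and set V(p)={x}. Then p at x, so □◇p at x, so ◇p at y, so some z with Ryz has p; z=x, i.e. Ryx.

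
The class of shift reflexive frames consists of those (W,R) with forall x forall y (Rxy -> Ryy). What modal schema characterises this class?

A defining formula is □(□q → q) (the T□ axiom).
Suppose □(□q→q) is valid. Take Rxy and set V(q)={w : Ryw}. Then at y, □q holds; since □(□q→q) at x, □q→q at y, so q at y, i.e. Ryy.

□(□q → q)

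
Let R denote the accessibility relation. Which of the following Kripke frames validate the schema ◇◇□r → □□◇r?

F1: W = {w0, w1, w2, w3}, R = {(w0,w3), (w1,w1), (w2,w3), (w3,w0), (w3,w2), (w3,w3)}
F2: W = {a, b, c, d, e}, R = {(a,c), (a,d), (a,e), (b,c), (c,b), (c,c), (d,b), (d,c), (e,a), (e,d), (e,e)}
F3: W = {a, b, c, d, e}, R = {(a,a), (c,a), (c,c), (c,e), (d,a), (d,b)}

This is the axiom for a generalized confluence (Geach) condition; its first-order frame correspondent is ∀x ∀y ∀z ((xR²y ∧ xR²z) → ∃w (yRw ∧ zRw)).
F1: satisfies the condition.
F2: fails — aR²b, aR²e but no w with bRw and eRw.
F3: fails — cR²a, cR²e but no w with aRw and eRw.

F1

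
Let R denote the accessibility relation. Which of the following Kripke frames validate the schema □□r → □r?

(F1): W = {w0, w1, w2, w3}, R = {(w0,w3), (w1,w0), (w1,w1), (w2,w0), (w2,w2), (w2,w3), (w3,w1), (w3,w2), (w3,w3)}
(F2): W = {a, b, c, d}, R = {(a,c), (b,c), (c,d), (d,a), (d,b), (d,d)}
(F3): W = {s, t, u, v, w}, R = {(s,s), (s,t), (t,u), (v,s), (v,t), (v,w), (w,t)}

(F1)

Frame correspondent (Sahlqvist): ∀x ∀y (Rxy → ∃z (Rxz ∧ Rzy)) — i.e. density.
(F1): ✓.
(F2): fails — Rbc but no z with Rbz and Rzc.
(F3): fails — Rwt but no z with Rwz and Rzt.
Valid on: (F1).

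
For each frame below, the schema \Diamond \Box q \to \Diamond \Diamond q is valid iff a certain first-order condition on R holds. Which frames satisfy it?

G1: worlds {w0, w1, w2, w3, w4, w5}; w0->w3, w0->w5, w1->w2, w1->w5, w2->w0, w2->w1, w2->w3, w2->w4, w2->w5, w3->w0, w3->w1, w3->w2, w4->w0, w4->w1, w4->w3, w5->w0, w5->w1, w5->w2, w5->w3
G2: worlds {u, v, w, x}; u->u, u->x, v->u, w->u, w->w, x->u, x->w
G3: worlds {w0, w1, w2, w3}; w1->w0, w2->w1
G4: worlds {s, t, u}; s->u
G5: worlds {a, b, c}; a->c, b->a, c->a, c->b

The schema corresponds to a generalized confluence (Geach) condition: \forall x \forall y (xRy \to \exists w (yRw \wedge x R^2 w)).
G1: satisfies the condition.
G2: satisfies the condition.
G3: fails — w1Rw0 but no w with w0Rw and w1R²w.
G4: fails — sRu but no w with uRw and sR²w.
G5: satisfies the condition.
Valid on: G1, G2, G5.

G1, G2, G5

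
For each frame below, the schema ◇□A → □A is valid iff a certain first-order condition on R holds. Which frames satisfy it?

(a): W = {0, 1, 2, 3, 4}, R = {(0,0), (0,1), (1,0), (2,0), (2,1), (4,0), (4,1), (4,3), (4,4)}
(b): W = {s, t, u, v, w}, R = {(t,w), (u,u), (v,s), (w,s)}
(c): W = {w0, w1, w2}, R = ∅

This is the axiom for the Euclidean property; its first-order frame correspondent is ∀x ∀y ∀z (Rxy ∧ Rxz → Ryz).
(a): fails — R01 and R01 but not R11.
(b): fails — Rtw and Rtw but not Rww.
(c): holds.
Valid on: (c).

(c)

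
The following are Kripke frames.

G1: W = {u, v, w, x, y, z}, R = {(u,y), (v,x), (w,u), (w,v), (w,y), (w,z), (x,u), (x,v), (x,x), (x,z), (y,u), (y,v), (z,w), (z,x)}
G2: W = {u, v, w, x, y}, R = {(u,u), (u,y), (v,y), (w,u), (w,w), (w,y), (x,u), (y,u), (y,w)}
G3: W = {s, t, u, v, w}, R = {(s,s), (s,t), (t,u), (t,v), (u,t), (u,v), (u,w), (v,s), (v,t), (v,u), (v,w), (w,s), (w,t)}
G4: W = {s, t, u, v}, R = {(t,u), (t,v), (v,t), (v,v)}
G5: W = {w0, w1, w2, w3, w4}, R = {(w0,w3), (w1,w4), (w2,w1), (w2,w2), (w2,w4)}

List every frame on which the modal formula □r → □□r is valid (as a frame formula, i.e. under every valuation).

The schema corresponds to transitivity: ∀x ∀y ∀z (Rxy ∧ Ryz → Rxz).
G1: fails — Rzx and Rxz but not Rzz.
G2: fails — Rxu and Ruy but not Rxy.
G3: fails — Ruv and Rvu but not Ruu.
G4: fails — Rvt and Rtu but not Rvu.
G5: ✓.

G5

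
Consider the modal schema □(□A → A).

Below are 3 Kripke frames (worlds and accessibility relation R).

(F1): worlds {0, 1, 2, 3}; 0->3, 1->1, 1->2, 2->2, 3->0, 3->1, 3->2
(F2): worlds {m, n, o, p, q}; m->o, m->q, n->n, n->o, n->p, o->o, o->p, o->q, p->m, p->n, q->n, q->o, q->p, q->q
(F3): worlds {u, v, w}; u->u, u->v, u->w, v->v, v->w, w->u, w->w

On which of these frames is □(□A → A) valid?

(F3)

Frame correspondent (Sahlqvist): ∀x ∀y (Rxy → Ryy) — i.e. shift-reflexivity.
(F1): fails — R03 but not R33.
(F2): fails — Rop but not Rpp.
(F3): holds.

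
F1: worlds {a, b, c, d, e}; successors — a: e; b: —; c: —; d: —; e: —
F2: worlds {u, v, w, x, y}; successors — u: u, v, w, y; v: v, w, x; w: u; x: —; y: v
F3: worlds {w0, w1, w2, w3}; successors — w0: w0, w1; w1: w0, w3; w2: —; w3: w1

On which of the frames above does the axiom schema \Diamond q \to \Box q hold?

This is the axiom for partial functionality; its first-order frame correspondent is \forall x \forall y \forall z (Rxy \wedge Rxz \to y = z).
F1: ✓.
F2: fails — u sees both u and v.
F3: fails — w0 sees both w0 and w1.

F1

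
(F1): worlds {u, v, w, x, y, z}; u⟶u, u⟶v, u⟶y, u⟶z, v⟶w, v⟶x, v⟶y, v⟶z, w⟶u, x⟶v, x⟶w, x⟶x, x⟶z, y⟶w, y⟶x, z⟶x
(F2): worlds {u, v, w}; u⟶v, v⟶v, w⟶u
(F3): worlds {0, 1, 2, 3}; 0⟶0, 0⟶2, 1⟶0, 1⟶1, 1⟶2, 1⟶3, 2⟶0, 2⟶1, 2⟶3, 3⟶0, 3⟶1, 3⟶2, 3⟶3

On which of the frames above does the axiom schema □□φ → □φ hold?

(F3)

This is the axiom for density; its first-order frame correspondent is ∀x ∀y (Rxy → ∃z (Rxz ∧ Rzy)).
(F1): fails — Rvy but no t with Rvt and Rty.
(F2): fails — Rwu but no z with Rwz and Rzu.
(F3): satisfies the condition.
Valid on: (F3).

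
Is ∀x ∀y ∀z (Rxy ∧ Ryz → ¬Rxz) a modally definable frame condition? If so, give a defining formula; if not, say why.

If a class were modally definable it would be closed under surjective bounded morphisms (Goldblatt–Thomason).
The 7-cycle (worlds s,t,u,v,w,x,y with s→t→u→v→w→x→y→s) is intransitive. Mapping every world to a single reflexive point • is a surjective bounded morphism; the reflexive point is not intransitive (R••∧R•• but R••).
So no modal formula (or set of formulas) defines exactly the intransitive frames.

No — not modally definable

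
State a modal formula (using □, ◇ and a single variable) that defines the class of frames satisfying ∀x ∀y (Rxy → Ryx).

This is symmetry; the standard corresponding axiom is B: s → □◇s.

s → □◇s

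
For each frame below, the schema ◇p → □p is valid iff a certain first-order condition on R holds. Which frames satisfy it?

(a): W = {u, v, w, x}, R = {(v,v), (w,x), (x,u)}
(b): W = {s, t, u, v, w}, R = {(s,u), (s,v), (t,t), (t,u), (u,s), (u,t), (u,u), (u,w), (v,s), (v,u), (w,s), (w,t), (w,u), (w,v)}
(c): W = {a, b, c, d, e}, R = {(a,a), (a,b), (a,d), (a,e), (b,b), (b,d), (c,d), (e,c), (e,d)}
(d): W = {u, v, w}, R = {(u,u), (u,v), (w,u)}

Frame correspondent (Sahlqvist): ∀x ∀y ∀z (Rxy ∧ Rxz → y = z) — i.e. partial functionality.
(a): ✓.
(b): fails — s sees both u and v.
(c): fails — a sees both a and b.
(d): fails — u sees both u and v.
Valid on: (a).

(a)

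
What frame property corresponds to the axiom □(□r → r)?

shift-reflexivity

Suppose □(□r→r) is valid. Take Rxy and set V(r)={w : Ryw}. Then at y, □r holds; since □(□r→r) at x, □r→r at y, so r at y, i.e. Ryy.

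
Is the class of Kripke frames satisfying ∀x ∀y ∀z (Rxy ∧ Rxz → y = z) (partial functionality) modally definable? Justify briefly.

This is a Sahlqvist condition; the CD axiom ◇r → □r defines it.

Definable; ◇r → □r defines it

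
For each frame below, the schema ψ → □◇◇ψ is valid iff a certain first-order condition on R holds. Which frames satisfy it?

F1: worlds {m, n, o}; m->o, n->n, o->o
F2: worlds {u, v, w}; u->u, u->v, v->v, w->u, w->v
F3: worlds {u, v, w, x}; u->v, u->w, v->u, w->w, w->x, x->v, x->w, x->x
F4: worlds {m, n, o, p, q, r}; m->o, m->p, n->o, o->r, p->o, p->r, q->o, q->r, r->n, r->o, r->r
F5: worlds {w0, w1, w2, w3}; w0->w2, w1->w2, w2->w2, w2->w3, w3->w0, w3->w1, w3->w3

The schema corresponds to a generalized confluence (Geach) condition: ∀x ∀z (xRz → ∃w (x = w ∧ zR²w)).
F1: fails — mRo but no w with m=w and oR²w.
F2: fails — uRv but no t with u=t and vR²t.
F3: fails — uRv but no t with u=t and vR²t.
F4: fails — mRo but no w with m=w and oR²w.
F5: holds.

F5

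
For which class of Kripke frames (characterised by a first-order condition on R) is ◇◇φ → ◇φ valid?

Equivalently (dual form): □φ → □□φ.
Suppose □φ→□□φ is valid. Take Rxy, Ryz and set V(φ)={w : Rxw}. Then □φ at x, so □□φ at x, so □φ at y, so φ at z, i.e. Rxz.
Conversely, on a frame with transitivity the schema holds at every world under every valuation.
Frame condition: ∀x ∀y ∀z (Rxy ∧ Ryz → Rxz).

transitivity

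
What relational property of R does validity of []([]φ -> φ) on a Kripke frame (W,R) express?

Shift-reflexivity

Suppose □(□φ→φ) is valid. Take Rxy and set V(φ)={w : Ryw}. Then at y, □φ holds; since □(□φ→φ) at x, □φ→φ at y, so φ at y, i.e. Ryy.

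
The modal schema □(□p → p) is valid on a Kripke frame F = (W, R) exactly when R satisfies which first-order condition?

Suppose □(□p→p) is valid. Take Rxy and set V(p)={w : Ryw}. Then at y, □p holds; since □(□p→p) at x, □p→p at y, so p at y, i.e. Ryy.

Shift-reflexivity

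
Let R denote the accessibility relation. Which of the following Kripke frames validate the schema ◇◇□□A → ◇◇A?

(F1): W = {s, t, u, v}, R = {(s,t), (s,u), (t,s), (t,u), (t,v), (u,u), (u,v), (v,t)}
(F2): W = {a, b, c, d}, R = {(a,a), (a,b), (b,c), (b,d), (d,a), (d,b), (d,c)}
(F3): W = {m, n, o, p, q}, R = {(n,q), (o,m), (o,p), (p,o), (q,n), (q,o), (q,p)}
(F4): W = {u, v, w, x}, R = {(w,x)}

(F1), (F4)

Frame correspondent (Sahlqvist): ∀x ∀y (xR²y → ∃w (yR²w ∧ xR²w)) — i.e. a generalized confluence (Geach) condition.
(F1): satisfies the condition.
(F2): fails — aR²c but no w with cR²w and aR²w.
(F3): fails — pR²m but no w with mR²w and pR²w.
(F4): satisfies the condition.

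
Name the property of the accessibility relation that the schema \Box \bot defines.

emptiness of R

□⊥ is valid iff no world has any successor (otherwise □⊥ fails at any world with one).
Conversely, any frame satisfying \forall x \forall y \neg Rxy validates the schema.
So the correspondent is emptiness of R.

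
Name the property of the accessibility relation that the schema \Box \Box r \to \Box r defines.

Suppose □□r→□r is valid. Take Rxy and set V(r)={w : xR²w}. Then □□r at x, so □r at x, so r at y, i.e. ∃z(Rxz∧Rzy).

density: \forall x \forall y (Rxy \to \exists z (Rxz \wedge Rzy))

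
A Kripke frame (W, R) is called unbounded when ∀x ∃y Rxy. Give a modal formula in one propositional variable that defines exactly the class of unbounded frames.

A defining formula is □ψ → ◇ψ (the D axiom).

□ψ → ◇ψ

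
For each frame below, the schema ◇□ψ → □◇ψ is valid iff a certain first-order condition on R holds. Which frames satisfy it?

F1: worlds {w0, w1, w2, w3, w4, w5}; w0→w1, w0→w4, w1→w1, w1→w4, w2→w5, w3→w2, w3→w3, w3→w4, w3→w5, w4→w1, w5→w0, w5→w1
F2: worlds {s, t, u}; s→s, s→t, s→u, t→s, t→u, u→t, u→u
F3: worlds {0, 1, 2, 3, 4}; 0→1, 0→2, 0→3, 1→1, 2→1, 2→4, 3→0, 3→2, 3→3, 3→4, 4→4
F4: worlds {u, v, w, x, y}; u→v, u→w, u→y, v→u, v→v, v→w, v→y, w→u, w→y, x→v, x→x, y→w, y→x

This is the axiom for convergence; its first-order frame correspondent is ∀x ∀y ∀z (Rxy ∧ Rxz → ∃w (Ryw ∧ Rzw)).
F1: fails — Rw3w5 and Rw3w2 but w5 and w2 have no common successor.
F2: satisfies the condition.
F3: fails — R01 and R03 but 1 and 3 have no common successor.
F4: fails — Ruw and Ruy but w and y have no common successor.
Valid on: F2.

F2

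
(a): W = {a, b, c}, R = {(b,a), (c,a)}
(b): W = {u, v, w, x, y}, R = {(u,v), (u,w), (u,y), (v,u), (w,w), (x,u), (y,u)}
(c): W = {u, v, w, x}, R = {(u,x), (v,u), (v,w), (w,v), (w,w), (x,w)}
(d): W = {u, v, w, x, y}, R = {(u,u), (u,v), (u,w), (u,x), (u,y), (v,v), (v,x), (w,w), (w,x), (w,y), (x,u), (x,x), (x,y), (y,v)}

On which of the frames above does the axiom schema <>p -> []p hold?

(a)

The schema corresponds to partial functionality: forall x forall y forall z (Rxy & Rxz -> y = z).
(a): satisfies the condition.
(b): fails — u sees both v and w.
(c): fails — v sees both u and w.
(d): fails — u sees both u and v.
Valid on: (a).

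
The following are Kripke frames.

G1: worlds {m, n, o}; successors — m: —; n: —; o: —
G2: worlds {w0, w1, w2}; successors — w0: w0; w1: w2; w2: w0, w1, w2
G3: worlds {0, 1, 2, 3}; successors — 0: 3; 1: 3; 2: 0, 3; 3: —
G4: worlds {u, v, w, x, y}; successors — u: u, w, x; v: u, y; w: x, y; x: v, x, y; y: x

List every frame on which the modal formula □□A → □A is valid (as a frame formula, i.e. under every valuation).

G1, G2

The schema corresponds to density: ∀x ∀y (Rxy → ∃z (Rxz ∧ Rzy)).
G1: ✓.
G2: ✓.
G3: fails — R20 but no z with R2z and Rz0.
G4: fails — Rvy but no z with Rvz and Rzy.
Valid on: G1, G2.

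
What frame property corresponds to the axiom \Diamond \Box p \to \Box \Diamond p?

Suppose ◇□p→□◇p is valid. Take Rxy, Rxz and set V(p)={w : Ryw}. Then □p at y so ◇□p at x, so □◇p at x, so ◇p at z, giving w with Rzw and Ryw.
Conversely, any frame satisfying \forall x \forall y \forall z (Rxy \wedge Rxz \to \exists w (Ryw \wedge Rzw)) validates the schema.
So the correspondent is convergence.

Convergence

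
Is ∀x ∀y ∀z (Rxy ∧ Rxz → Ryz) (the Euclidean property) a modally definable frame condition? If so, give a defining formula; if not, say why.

Yes: it is the Euclidean property, defined by the 5 schema ◇p → □◇p.
Suppose ◇p→□◇p is valid. Take Rxy, Rxz and set V(p)={y}. Then ◇p at x, so □◇p at x, so ◇p at z, so some w with Rzw has p; w=y, i.e. Rzy. By symmetry of the argument, Ryz.

Definable; ◇p → □◇p defines it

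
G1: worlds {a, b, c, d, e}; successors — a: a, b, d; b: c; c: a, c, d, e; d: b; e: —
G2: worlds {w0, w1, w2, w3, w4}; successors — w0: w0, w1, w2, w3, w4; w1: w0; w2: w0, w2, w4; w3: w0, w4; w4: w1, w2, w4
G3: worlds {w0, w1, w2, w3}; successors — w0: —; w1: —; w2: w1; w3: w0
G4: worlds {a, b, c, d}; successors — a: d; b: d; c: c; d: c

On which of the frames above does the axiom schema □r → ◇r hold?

G2, G4

This is the axiom for seriality; its first-order frame correspondent is ∀x ∃y Rxy.
G1: fails — world e has no successor.
G2: condition met.
G3: fails — world w0 has no successor.
G4: condition met.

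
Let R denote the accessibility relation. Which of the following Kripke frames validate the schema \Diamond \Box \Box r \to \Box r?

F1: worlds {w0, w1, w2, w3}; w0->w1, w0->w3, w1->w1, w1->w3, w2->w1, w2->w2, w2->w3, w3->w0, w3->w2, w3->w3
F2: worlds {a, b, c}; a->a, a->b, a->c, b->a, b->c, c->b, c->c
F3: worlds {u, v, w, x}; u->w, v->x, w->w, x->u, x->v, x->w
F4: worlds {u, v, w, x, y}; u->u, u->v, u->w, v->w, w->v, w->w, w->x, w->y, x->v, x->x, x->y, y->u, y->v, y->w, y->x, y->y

The schema corresponds to a generalized confluence (Geach) condition: \forall x \forall y \forall z ((xRy \wedge xRz) \to \exists w (y R^2 w \wedge z = w)).
F1: holds.
F2: holds.
F3: fails — xRu, xRu but no t with uR²t and u=t.
F4: fails — uRv, uRu but no t with vR²t and u=t.
Valid on: F1, F2.

F1, F2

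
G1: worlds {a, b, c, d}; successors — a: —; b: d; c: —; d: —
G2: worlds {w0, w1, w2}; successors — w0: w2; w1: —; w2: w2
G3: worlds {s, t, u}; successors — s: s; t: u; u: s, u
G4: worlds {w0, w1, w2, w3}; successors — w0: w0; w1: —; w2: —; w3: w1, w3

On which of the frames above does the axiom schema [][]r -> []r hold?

G2, G3, G4

The schema corresponds to density: forall x forall y (Rxy -> exists z (Rxz & Rzy)).
G1: fails — Rbd but no z with Rbz and Rzd.
G2: ✓.
G3: ✓.
G4: ✓.
Valid on: G2, G3, G4.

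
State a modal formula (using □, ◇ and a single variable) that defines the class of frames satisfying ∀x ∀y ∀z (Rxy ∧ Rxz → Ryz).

A defining formula is ◇p → □◇p (the 5 axiom).
Suppose ◇p→□◇p is valid. Take Rxy, Rxz and set V(p)={y}. Then ◇p at x, so □◇p at x, so ◇p at z, so some w with Rzw has p; w=y, i.e. Rzy. By symmetry of the argument, Ryz.

◇p → □◇p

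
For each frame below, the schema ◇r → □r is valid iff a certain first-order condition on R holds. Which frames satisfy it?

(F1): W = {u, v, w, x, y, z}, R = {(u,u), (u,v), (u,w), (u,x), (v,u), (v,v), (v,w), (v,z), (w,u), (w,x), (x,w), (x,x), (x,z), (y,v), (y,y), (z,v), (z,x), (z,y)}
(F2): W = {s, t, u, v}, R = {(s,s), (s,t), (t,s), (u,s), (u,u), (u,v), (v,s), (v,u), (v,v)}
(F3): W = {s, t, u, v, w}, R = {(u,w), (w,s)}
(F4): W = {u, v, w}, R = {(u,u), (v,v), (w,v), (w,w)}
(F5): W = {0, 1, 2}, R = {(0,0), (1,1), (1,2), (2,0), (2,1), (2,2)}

This is the axiom for partial functionality; its first-order frame correspondent is ∀x ∀y ∀z (Rxy ∧ Rxz → y = z).
(F1): fails — u sees both u and v.
(F2): fails — s sees both s and t.
(F3): ✓.
(F4): fails — w sees both v and w.
(F5): fails — 1 sees both 1 and 2.

(F3)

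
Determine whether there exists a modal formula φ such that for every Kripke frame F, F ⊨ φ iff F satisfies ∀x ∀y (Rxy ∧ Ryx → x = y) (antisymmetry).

Not modally definable

If a class were modally definable it would be closed under surjective bounded morphisms (Goldblatt–Thomason).
The 8-cycle (worlds w0,w1,w2,w3,w4,w5,w6,w7 with w0→w1→w2→w3→w4→w5→w6→w7→w0) is antisymmetric. Sending even-indexed worlds to • and odd-indexed worlds to ∘ is a surjective bounded morphism onto the two-world frame with •↔∘, which is not antisymmetric.
So the class is not modally definable.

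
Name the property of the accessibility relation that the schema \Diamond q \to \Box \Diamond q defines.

Suppose ◇q→□◇q is valid. Take Rxy, Rxz and set V(q)={y}. Then ◇q at x, so □◇q at x, so ◇q at z, so some w with Rzw has q; w=y, i.e. Rzy. By symmetry of the argument, Ryz.

the Euclidean property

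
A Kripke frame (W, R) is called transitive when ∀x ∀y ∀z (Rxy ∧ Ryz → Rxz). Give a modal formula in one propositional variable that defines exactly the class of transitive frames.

□r → □□r

The condition is transitivity. The 4 schema □r → □□r defines it.
Suppose □r→□□r is valid. Take Rxy, Ryz and set V(r)={w : Rxw}. Then □r at x, so □□r at x, so □r at y, so r at z, i.e. Rxz.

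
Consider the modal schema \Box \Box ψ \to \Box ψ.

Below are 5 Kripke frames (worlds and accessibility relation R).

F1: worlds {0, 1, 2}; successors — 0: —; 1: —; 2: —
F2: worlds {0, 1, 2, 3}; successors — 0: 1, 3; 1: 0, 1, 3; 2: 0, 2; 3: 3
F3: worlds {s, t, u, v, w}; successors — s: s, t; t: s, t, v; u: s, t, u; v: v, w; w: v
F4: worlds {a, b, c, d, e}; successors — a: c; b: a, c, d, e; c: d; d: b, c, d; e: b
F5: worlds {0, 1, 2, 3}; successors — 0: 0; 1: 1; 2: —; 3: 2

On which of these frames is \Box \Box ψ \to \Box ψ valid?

Frame correspondent (Sahlqvist): \forall x \forall y (Rxy \to \exists z (Rxz \wedge Rzy)) — i.e. density.
F1: ✓.
F2: ✓.
F3: ✓.
F4: fails — Reb but no z with Rez and Rzb.
F5: fails — R32 but no z with R3z and Rz2.
Valid on: F1, F2, F3.

F1, F2, F3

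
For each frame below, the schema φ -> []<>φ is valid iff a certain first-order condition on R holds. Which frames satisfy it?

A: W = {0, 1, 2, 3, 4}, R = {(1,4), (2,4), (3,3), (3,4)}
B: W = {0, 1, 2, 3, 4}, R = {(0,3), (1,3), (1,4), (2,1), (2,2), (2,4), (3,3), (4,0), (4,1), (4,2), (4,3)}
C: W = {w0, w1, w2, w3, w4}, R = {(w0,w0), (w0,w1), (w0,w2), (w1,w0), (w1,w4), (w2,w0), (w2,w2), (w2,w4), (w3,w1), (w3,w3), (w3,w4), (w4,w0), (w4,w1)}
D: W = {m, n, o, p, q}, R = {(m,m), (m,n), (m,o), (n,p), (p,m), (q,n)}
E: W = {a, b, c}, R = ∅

The schema corresponds to symmetry: forall x forall y (Rxy -> Ryx).
A: fails — R34 but not R43.
B: fails — R43 but not R34.
C: fails — Rw2w4 but not Rw4w2.
D: fails — Rpm but not Rmp.
E: condition met.

E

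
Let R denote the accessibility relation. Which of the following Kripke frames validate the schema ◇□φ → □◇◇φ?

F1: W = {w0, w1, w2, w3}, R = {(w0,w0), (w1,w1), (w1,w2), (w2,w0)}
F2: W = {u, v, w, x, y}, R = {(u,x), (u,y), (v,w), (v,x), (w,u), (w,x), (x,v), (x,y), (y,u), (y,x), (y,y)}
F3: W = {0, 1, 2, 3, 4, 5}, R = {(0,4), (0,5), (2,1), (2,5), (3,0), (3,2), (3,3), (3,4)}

F2

This is the axiom for a generalized confluence (Geach) condition; its first-order frame correspondent is ∀x ∀y ∀z ((xRy ∧ xRz) → ∃w (yRw ∧ zR²w)).
F1: fails — w1Rw1, w1Rw2 but no w with w1Rw and w2R²w.
F2: ✓.
F3: fails — 0R4, 0R4 but no w with 4Rw and 4R²w.
Valid on: F2.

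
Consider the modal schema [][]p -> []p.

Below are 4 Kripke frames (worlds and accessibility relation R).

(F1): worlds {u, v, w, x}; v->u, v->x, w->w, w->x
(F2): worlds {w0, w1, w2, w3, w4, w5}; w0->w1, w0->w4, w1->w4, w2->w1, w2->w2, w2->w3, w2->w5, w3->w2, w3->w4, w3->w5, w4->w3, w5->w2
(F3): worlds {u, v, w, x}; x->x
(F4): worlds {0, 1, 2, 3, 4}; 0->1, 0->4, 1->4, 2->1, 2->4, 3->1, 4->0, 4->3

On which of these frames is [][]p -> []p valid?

(F3)

The schema corresponds to density: forall x forall y (Rxy -> exists z (Rxz & Rzy)).
(F1): fails — Rvu but no z with Rvz and Rzu.
(F2): fails — Rw0w1 but no z with Rw0z and Rzw1.
(F3): satisfies the condition.
(F4): fails — R31 but no z with R3z and Rz1.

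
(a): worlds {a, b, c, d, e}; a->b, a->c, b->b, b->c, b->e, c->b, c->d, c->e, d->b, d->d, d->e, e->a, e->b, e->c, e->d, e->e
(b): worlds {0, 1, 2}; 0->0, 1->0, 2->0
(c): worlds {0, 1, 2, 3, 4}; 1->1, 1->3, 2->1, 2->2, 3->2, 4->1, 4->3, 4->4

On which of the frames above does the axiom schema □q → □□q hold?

(b)

This is the axiom for transitivity; its first-order frame correspondent is ∀x ∀y ∀z (Rxy ∧ Ryz → Rxz).
(a): fails — Rbc and Rcd but not Rbd.
(b): holds.
(c): fails — R32 and R21 but not R31.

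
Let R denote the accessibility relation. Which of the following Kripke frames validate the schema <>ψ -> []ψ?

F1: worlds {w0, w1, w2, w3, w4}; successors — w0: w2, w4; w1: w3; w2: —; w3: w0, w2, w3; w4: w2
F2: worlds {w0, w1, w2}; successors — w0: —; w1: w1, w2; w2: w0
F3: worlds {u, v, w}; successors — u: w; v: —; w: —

F3

This is the axiom for partial functionality; its first-order frame correspondent is forall x forall y forall z (Rxy & Rxz -> y = z).
F1: fails — w0 sees both w2 and w4.
F2: fails — w1 sees both w1 and w2.
F3: ✓.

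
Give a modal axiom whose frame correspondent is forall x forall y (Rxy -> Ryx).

ψ → □◇ψ

A defining formula is ψ → □◇ψ (the B axiom).
Suppose ψ→□◇ψ is valid. Take Rxy and set V(ψ)={x}. Then ψ at x, so □◇ψ at x, so ◇ψ at y, so some z with Ryz has ψ; z=x, i.e. Ryx.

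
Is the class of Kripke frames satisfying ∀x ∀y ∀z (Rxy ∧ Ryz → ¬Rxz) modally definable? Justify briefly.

Any modally definable frame class is closed under surjective bounded morphisms.
The 5-cycle (worlds s,t,u,v,w with s→t→u→v→w→s) is intransitive. Mapping every world to a single reflexive point • is a surjective bounded morphism; the reflexive point is not intransitive (R••∧R•• but R••).
So the class is not modally definable.

Not definable by any modal formula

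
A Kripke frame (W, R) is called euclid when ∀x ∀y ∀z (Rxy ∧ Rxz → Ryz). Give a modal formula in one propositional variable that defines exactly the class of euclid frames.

A defining formula is ◇p → □◇p (the 5 axiom).
Suppose ◇p→□◇p is valid. Take Rxy, Rxz and set V(p)={y}. Then ◇p at x, so □◇p at x, so ◇p at z, so some w with Rzw has p; w=y, i.e. Rzy. By symmetry of the argument, Ryz.

◇p → □◇p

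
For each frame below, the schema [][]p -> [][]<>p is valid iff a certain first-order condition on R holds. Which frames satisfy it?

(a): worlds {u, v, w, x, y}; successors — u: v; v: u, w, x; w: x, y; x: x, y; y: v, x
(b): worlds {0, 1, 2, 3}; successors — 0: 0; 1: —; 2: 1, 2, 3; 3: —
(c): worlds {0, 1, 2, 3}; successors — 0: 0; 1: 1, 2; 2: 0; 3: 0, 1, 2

The schema corresponds to a generalized confluence (Geach) condition: forall x forall z (x R^2 z -> exists w (x R^2 w & zRw)).
(a): fails — uR²u but no t with uR²t and uRt.
(b): fails — 2R²1 but no w with 2R²w and 1Rw.
(c): ✓.
Valid on: (c).

(c)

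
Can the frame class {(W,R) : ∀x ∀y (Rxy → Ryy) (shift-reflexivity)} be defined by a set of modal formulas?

Yes: it is shift-reflexivity, defined by the T□ schema □(□r → r).
Suppose □(□r→r) is valid. Take Rxy and set V(r)={w : Ryw}. Then at y, □r holds; since □(□r→r) at x, □r→r at y, so r at y, i.e. Ryy.

Yes — defined by □(□r → r)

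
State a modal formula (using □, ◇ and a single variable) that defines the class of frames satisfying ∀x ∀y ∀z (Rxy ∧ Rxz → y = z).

◇r → □r

The condition is partial functionality. The CD schema ◇r → □r defines it.
Suppose ◇r→□r is valid. Take Rxy, Rxz and set V(r)={y}. Then ◇r at x, so □r at x, so r at z, i.e. z=y.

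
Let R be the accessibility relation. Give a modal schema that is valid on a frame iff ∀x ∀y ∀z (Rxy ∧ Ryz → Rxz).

□s → □□s

The condition is transitivity. The 4 schema □s → □□s defines it.
Suppose □s→□□s is valid. Take Rxy, Ryz and set V(s)={w : Rxw}. Then □s at x, so □□s at x, so □s at y, so s at z, i.e. Rxz.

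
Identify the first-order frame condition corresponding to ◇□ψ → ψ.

Replacing ψ by ¬ψ and contraposing gives the equivalent schema ψ → □◇ψ.
Suppose ψ→□◇ψ is valid. Take Rxy and set V(ψ)={x}. Then ψ at x, so □◇ψ at x, so ◇ψ at y, so some z with Ryz has ψ; z=x, i.e. Ryx.
Conversely, any frame satisfying ∀x ∀y (Rxy → Ryx) validates the schema.
So the correspondent is symmetry.

symmetry: ∀x ∀y (Rxy → Ryx)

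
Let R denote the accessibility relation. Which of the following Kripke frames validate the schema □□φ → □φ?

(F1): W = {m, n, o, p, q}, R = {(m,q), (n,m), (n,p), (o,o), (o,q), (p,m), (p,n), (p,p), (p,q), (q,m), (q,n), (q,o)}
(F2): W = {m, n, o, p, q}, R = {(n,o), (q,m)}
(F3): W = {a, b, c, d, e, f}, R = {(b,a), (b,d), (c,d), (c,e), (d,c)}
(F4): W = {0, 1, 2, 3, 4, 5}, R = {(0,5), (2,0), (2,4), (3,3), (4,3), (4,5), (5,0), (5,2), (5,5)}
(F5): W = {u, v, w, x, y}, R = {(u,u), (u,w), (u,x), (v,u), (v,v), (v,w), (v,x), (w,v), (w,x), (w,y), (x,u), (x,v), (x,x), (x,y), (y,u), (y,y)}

The schema corresponds to density: ∀x ∀y (Rxy → ∃z (Rxz ∧ Rzy)).
(F1): fails — Rqn but no z with Rqz and Rzn.
(F2): fails — Rno but no z with Rnz and Rzo.
(F3): fails — Rcd but no z with Rcz and Rzd.
(F4): fails — R20 but no z with R2z and Rz0.
(F5): holds.

(F5)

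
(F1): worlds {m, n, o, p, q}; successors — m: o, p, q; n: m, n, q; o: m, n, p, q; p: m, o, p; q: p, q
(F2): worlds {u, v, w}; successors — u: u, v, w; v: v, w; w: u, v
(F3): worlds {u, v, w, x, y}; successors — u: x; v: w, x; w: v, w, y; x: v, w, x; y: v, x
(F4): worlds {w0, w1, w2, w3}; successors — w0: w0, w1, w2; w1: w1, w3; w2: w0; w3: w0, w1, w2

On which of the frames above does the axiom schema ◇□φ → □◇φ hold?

(F1), (F2), (F3)

This is the axiom for convergence; its first-order frame correspondent is ∀x ∀y ∀z (Rxy ∧ Rxz → ∃w (Ryw ∧ Rzw)).
(F1): satisfies the condition.
(F2): satisfies the condition.
(F3): satisfies the condition.
(F4): fails — Rw0w1 and Rw0w2 but w1 and w2 have no common successor.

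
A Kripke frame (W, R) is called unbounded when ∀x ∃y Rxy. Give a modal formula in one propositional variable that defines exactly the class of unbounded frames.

□q → ◇q

A defining formula is □q → ◇q (the D axiom).
Suppose □q→◇q is valid. At any x set V(q)=W. Then □q at x, so ◇q at x, so x has a successor.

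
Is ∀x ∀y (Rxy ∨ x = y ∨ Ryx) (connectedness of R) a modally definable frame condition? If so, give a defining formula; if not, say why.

If a class were modally definable it would be closed under disjoint unions (Goldblatt–Thomason).
Take 4 disjoint single-world reflexive frames: each is trivially connected, but their disjoint union has 4 worlds with no edge between distinct components, so it is not connected.
Hence connectedness of R is not modally definable.

Not definable by any modal formula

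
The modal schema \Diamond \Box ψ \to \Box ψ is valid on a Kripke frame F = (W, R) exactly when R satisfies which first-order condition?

the Euclidean property: \forall x \forall y \forall z (Rxy \wedge Rxz \to Ryz)

This is a form of the 5 axiom.
It corresponds to the Euclidean property: \forall x \forall y \forall z (Rxy \wedge Rxz \to Ryz).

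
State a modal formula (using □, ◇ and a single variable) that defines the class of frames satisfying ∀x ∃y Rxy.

This is seriality; the standard corresponding axiom is D: □ψ → ◇ψ.
Suppose □ψ→◇ψ is valid. At any x set V(ψ)=W. Then □ψ at x, so ◇ψ at x, so x has a successor.

□ψ → ◇ψ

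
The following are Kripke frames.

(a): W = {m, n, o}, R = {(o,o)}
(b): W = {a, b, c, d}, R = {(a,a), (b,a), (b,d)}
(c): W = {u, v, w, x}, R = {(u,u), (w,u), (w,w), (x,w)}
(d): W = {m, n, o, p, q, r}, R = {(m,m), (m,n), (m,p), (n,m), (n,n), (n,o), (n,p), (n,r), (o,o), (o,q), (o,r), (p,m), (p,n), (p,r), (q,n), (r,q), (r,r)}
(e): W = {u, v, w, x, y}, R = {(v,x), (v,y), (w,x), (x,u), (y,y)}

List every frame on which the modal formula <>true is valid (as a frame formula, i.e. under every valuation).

Frame correspondent (Sahlqvist): forall x exists y Rxy — i.e. seriality.
(a): fails — world m has no successor.
(b): fails — world c has no successor.
(c): fails — world v has no successor.
(d): holds.
(e): fails — world u has no successor.

(d)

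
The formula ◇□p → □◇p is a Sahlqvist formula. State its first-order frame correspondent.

Suppose ◇□p→□◇p is valid. Take Rxy, Rxz and set V(p)={w : Ryw}. Then □p at y so ◇□p at x, so □◇p at x, so ◇p at z, giving w with Rzw and Ryw.
Conversely, any frame satisfying ∀x ∀y ∀z (Rxy ∧ Rxz → ∃w (Ryw ∧ Rzw)) validates the schema.
Frame condition: ∀x ∀y ∀z (Rxy ∧ Rxz → ∃w (Ryw ∧ Rzw)).

convergence: ∀x ∀y ∀z (Rxy ∧ Rxz → ∃w (Ryw ∧ Rzw))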